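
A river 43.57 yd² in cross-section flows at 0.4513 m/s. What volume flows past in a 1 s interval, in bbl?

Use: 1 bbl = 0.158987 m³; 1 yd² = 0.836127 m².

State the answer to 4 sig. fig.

103.4 bbl

43.57 yd² × 0.836127 = 36.4301 m²
V = v × A × t = 0.4513 m/s × 36.4301 m² × 1 s = 16.4409 m³
16.4409 m³ ÷ (0.158987 m³/bbl) = 103.41 bbl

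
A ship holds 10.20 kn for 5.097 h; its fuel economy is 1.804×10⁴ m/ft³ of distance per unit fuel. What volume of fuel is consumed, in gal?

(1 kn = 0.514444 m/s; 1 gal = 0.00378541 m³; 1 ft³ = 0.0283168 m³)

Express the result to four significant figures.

39.93 gal

10.20 kn → 5.24733 m/s
5.097 h → 18349.2 s
d = v × t = 5.24733 × 18349.2 = 96284.3 m
1.804×10⁴ m/ft³ → 637078 m/m³
V = d / (distance per unit fuel) = 96284.3 / 637078 = 0.151134 m³
In gal: 0.151134 / 0.00378541 = 39.9254 gal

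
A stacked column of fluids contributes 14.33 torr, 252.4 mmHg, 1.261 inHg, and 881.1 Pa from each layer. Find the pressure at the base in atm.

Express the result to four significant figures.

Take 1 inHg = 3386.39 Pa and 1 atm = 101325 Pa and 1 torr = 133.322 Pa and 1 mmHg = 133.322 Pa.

0.4018 atm

14.33 torr × 133.322 = 1910.5 Pa
252.4 mmHg × 133.322 = 33650.5 Pa
1.261 inHg × 3386.39 = 4270.24 Pa
881.1 Pa (already Pa)
Sum: 1910.5 + 33650.5 + 4270.24 + 881.1 = 40712.3 Pa
In atm: 40712.3 / 101325 = 0.401799 atm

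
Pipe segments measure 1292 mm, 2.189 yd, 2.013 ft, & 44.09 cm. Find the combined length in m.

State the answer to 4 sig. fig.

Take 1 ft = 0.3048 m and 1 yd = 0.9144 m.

1292 mm × 0.001 → 1.292 m
2.189 yd × 0.9144 → 2.00162 m
2.013 ft × 0.3048 → 0.613562 m
44.09 cm × 0.01 → 0.4409 m
Sum: 1.292 + 2.00162 + 0.613562 + 0.4409 = 4.34808 m

4.348 m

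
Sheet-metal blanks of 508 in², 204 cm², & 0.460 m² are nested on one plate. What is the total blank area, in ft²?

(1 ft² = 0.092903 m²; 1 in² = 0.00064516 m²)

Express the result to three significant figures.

8.70 ft²

508 in² × 0.00064516 = 0.327741 m²
204 cm² × 0.0001 = 0.0204 m²
0.460 m² (already m²)
Combined: 0.327741 + 0.0204 + 0.46 = 0.808141 m²
In ft²: 0.808141 / 0.092903 = 8.69876 ft²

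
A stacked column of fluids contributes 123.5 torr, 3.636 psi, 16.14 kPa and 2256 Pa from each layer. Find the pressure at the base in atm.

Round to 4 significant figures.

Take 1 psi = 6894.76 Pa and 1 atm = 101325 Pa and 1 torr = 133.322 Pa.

123.5 torr × 133.322 = 16465.3 Pa
3.636 psi × 6894.76 = 25069.3 Pa
16.14 kPa × 1000 = 16140 Pa
2256 Pa (already Pa)
Combined: 16465.3 + 25069.3 + 16140 + 2256 = 59930.6 Pa
In atm: 59930.6 / 101325 = 0.591469 atm

0.5915 atm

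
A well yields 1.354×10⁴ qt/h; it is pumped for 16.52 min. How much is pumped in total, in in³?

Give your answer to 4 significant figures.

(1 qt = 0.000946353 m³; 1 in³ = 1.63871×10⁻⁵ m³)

2.153×10⁵ in³

1.354×10⁴ qt/h → 0.00355934 m³/s
16.52 min → 991.2 s
V = Q × t = 0.00355934 × 991.2 = 3.52802 m³
In in³: 3.52802 / 1.63871×10⁻⁵ = 215293 in³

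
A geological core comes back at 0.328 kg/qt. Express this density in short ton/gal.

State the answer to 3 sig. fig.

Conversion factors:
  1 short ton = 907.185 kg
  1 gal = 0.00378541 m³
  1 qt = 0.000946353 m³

0.328 kg/qt ÷ 0.000946353 m³/qt = 346.594 kg/m³
346.594 kg/m³ ÷ 907.185 kg/short ton × 0.00378541 m³/gal = 0.00144623 short ton/gal

0.00145 short ton/gal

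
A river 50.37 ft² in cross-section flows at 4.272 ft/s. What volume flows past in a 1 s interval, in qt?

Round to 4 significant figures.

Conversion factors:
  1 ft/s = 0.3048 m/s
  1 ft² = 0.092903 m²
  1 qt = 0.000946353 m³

4.272 ft/s × 0.3048 → 1.30211 m/s
50.37 ft² × 0.092903 → 4.67952 m²
V = v × A × t = 1.30211 m/s × 4.67952 m² × 1 s = 6.09325 m³
6.09325 m³ ÷ (0.000946353 m³/qt) = 6438.67 qt

6439 qt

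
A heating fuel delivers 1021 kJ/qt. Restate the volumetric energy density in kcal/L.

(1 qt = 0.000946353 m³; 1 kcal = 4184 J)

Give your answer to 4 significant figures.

257.9 kcal/L

1021 kJ/qt × 1000 J/kJ ÷ 0.000946353 m³/qt = 1.07888×10⁹ J/m³
1.07888×10⁹ J/m³ ÷ 4184 J/kcal × 0.001 m³/L = 257.859 kcal/L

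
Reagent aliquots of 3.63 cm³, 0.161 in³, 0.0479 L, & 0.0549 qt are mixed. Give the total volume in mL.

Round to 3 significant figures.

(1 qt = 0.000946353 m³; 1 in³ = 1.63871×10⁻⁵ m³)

106 mL

3.63 cm³ × 10⁻⁶ = 3.63×10⁻⁶ m³
0.161 in³ × 1.63871×10⁻⁵ = 2.63832×10⁻⁶ m³
0.0479 L × 0.001 = 4.79×10⁻⁵ m³
0.0549 qt × 0.000946353 = 5.19548×10⁻⁵ m³
Combined: 3.63×10⁻⁶ + 2.63832×10⁻⁶ + 4.79×10⁻⁵ + 5.19548×10⁻⁵ = 1.06123×10⁻⁴ m³
In mL: 1.06123×10⁻⁴ / 10⁻⁶ = 106.123 mL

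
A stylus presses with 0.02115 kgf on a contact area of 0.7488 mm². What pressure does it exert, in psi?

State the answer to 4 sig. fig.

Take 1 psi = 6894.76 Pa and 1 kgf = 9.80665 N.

40.17 psi

0.02115 kgf × 9.80665 → 0.207411 N
0.7488 mm² × 10⁻⁶ → 7.488×10⁻⁷ m²
P = F / A = 0.207411 N / 7.488×10⁻⁷ m² = 276991 Pa
276991 Pa ÷ (6894.76 Pa/psi) = 40.1741 psi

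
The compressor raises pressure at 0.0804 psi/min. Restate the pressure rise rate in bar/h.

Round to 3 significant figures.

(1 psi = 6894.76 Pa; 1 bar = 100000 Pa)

0.333 bar/h

0.0804 psi/min × 6894.76 Pa/psi ÷ 60 s/min = 9.23898 Pa/s
9.23898 Pa/s ÷ 100000 Pa/bar × 3600 s/h = 0.332603 bar/h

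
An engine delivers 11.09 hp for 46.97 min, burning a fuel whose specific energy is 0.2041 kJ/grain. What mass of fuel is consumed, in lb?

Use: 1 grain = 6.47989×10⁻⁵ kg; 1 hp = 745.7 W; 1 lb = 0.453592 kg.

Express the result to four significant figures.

16.31 lb

11.09 hp → 8269.81 W
46.97 min → 2818.2 s
E = P × t = 8269.81 × 2818.2 = 2.3306×10⁷ J
0.2041 kJ/grain → 3.14974×10⁶ J/kg
m = E / e_s = 2.3306×10⁷ / 3.14974×10⁶ = 7.39934 kg
In lb: 7.39934 / 0.453592 = 16.3128 lb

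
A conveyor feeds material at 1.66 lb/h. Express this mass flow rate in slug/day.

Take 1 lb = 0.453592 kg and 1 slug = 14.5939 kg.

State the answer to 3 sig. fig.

1.66 lb/h × 0.453592 kg/lb ÷ 3600 s/h = 2.09156×10⁻⁴ kg/s
2.09156×10⁻⁴ kg/s ÷ 14.5939 kg/slug × 86400 s/day = 1.23826 slug/day

1.24 slug/day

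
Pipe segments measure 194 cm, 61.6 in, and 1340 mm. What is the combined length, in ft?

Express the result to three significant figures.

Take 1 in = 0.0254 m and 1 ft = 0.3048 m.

15.9 ft

194 cm × 0.01 → 1.94 m
61.6 in × 0.0254 → 1.56464 m
1340 mm × 0.001 → 1.34 m
Combined: 1.94 + 1.56464 + 1.34 = 4.84464 m
In ft: 4.84464 / 0.3048 = 15.8945 ft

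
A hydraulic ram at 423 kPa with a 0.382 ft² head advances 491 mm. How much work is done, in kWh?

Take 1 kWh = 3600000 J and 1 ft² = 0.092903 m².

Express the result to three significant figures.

423 kPa → 423000 Pa
0.382 ft² → 0.0354889 m²
F = P × A = 423000 × 0.0354889 = 15011.8 N
491 mm → 0.491 m
W = F × d = 15011.8 × 0.491 = 7370.79 J
In kWh: 7370.79 / 3600000 = 0.00204744 kWh

0.00205 kWh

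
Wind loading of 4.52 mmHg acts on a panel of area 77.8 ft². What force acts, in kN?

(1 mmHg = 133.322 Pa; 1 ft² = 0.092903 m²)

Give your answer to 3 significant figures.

4.52 mmHg × 133.322 = 602.615 Pa
77.8 ft² × 0.092903 = 7.22785 m²
F = P × A = 602.615 Pa × 7.22785 m² = 4355.61 N
4355.61 N ÷ (1000 N/kN) = 4.35561 kN

4.36 kN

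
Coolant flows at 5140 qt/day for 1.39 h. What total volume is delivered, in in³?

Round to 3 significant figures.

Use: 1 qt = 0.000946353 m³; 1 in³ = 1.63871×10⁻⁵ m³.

5140 qt/day → 5.62992×10⁻⁵ m³/s
1.39 h → 5004 s
V = Q × t = 5.62992×10⁻⁵ × 5004 = 0.281721 m³
In in³: 0.281721 / 1.63871×10⁻⁵ = 17191.6 in³

1.72×10⁴ in³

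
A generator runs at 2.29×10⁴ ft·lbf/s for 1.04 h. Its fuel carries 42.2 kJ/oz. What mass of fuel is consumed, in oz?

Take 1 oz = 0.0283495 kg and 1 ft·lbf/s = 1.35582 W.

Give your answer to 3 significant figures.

2.29×10⁴ ft·lbf/s → 31048.3 W
1.04 h → 3744 s
E = P × t = 31048.3 × 3744 = 1.16245×10⁸ J
42.2 kJ/oz → 1.48856×10⁶ J/kg
m = E / e_s = 1.16245×10⁸ / 1.48856×10⁶ = 78.0923 kg
In oz: 78.0923 / 0.0283495 = 2754.63 oz

2750 oz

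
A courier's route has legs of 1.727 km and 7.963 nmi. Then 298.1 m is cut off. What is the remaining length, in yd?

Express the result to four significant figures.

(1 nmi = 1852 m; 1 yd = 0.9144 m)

1.769×10⁴ yd

1.727 km × 1000 = 1727 m
7.963 nmi × 1852 = 14747.5 m
298.1 m (already m)
Net: 1727 + 14747.5 − 298.1 = 16176.4 m
In yd: 16176.4 / 0.9144 = 17690.7 yd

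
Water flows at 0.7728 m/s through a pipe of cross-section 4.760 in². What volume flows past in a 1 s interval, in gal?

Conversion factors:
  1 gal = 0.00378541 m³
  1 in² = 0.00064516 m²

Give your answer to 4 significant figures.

0.6269 gal

4.760 in² × 0.00064516 → 0.00307096 m²
V = v × A × t = 0.7728 m/s × 0.00307096 m² × 1 s = 0.00237324 m³
0.00237324 m³ ÷ (0.00378541 m³/gal) = 0.626944 gal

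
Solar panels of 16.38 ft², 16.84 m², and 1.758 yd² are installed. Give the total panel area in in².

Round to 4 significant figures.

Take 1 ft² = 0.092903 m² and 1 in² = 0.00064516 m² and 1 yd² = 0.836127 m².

3.074×10⁴ in²

16.38 ft² × 0.092903 = 1.52175 m²
16.84 m² (already m²)
1.758 yd² × 0.836127 = 1.46991 m²
Sum: 1.52175 + 16.84 + 1.46991 = 19.8317 m²
In in²: 19.8317 / 0.00064516 = 30739.2 in²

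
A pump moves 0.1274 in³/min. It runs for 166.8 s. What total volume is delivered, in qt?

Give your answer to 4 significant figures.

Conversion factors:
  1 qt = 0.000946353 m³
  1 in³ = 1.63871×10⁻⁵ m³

0.006133 qt

0.1274 in³/min → 3.47953×10⁻⁸ m³/s
V = Q × t = 3.47953×10⁻⁸ × 166.8 = 5.80386×10⁻⁶ m³
In qt: 5.80386×10⁻⁶ / 0.000946353 = 0.00613287 qt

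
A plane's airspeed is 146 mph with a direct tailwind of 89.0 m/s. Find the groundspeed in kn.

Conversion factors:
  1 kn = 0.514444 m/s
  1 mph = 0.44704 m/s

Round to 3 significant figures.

300 kn

146 mph × 0.44704 → 65.2678 m/s
89.0 m/s (already m/s)
Combined: 65.2678 + 89 = 154.268 m/s
In kn: 154.268 / 0.514444 = 299.873 kn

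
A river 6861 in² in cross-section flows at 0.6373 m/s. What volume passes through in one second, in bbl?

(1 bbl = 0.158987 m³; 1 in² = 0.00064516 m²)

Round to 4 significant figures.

6861 in² × 0.00064516 = 4.42644 m²
V = v × A × t = 0.6373 m/s × 4.42644 m² × 1 s = 2.82097 m³
2.82097 m³ ÷ (0.158987 m³/bbl) = 17.7434 bbl

17.74 bbl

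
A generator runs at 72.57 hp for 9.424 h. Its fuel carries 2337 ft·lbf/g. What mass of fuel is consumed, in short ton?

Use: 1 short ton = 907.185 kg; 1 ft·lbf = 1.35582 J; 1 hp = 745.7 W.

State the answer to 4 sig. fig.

0.6387 short ton

72.57 hp → 54115.4 W
9.424 h → 33926.4 s
E = P × t = 54115.4 × 33926.4 = 1.83594×10⁹ J
2337 ft·lbf/g → 3.16855×10⁶ J/kg
m = E / e_s = 1.83594×10⁹ / 3.16855×10⁶ = 579.426 kg
In short ton: 579.426 / 907.185 = 0.638708 short ton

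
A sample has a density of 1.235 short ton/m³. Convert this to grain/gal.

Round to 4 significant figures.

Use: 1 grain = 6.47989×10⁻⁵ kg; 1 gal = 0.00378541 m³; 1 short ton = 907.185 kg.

1.235 short ton/m³ × 907.185 kg/short ton = 1120.37 kg/m³
1120.37 kg/m³ ÷ 6.47989×10⁻⁵ kg/grain × 0.00378541 m³/gal = 65449.6 grain/gal

6.545×10⁴ grain/gal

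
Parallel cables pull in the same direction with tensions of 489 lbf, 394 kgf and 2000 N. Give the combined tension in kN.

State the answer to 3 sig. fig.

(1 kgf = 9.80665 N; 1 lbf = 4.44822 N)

489 lbf × 4.44822 = 2175.18 N
394 kgf × 9.80665 = 3863.82 N
2000 N (already N)
Total: 2175.18 + 3863.82 + 2000 = 8039 N
In kN: 8039 / 1000 = 8.039 kN

8.04 kN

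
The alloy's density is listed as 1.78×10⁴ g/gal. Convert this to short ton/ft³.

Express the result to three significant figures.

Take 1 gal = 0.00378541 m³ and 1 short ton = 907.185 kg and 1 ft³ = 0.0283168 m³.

0.147 short ton/ft³

1.78×10⁴ g/gal × 0.001 kg/g ÷ 0.00378541 m³/gal = 4702.26 kg/m³
4702.26 kg/m³ ÷ 907.185 kg/short ton × 0.0283168 m³/ft³ = 0.146776 short ton/ft³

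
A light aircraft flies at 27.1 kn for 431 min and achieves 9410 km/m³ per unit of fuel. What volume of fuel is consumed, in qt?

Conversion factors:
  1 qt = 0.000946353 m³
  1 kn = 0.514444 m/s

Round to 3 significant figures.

40.5 qt

27.1 kn → 13.9414 m/s
431 min → 25860 s
d = v × t = 13.9414 × 25860 = 360525 m
9410 km/m³ → 9.41×10⁶ m/m³
V = d / (distance per unit fuel) = 360525 / 9.41×10⁶ = 0.038313 m³
In qt: 0.038313 / 0.000946353 = 40.4849 qt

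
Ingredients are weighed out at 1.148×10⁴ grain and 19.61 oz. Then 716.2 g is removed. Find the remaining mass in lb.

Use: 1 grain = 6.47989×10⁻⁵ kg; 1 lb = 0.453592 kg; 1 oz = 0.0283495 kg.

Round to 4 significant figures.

1.287 lb

1.148×10⁴ grain × 6.47989×10⁻⁵ → 0.743891 kg
19.61 oz × 0.0283495 → 0.555934 kg
716.2 g × 0.001 → 0.7162 kg
Sum: 0.743891 + 0.555934 − 0.7162 = 0.583625 kg
In lb: 0.583625 / 0.453592 = 1.28667 lb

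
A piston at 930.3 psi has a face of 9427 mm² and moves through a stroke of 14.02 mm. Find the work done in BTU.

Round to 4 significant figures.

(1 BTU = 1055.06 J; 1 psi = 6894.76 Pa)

930.3 psi → 6.4142×10⁶ Pa
9427 mm² → 0.009427 m²
F = P × A = 6.4142×10⁶ × 0.009427 = 60466.7 N
14.02 mm → 0.01402 m
W = F × d = 60466.7 × 0.01402 = 847.743 J
In BTU: 847.743 / 1055.06 = 0.803502 BTU

0.8035 BTU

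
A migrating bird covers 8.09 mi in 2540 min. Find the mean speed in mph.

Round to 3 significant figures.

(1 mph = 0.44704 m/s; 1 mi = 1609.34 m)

0.191 mph

8.09 mi × 1609.34 = 13019.6 m
2540 min × 60 = 152400 s
v = d / t = 13019.6 m / 152400 s = 0.0854304 m/s
0.0854304 m/s ÷ (0.44704 m/s/mph) = 0.191102 mph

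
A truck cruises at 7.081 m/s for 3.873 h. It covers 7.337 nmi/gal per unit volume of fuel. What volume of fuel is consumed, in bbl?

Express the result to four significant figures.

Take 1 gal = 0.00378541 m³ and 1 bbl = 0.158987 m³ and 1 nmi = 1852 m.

3.873 h → 13942.8 s
d = v × t = 7.081 × 13942.8 = 98729 m
7.337 nmi/gal → 3.5896×10⁶ m/m³
V = d / (distance per unit fuel) = 98729 / 3.5896×10⁶ = 0.0275042 m³
In bbl: 0.0275042 / 0.158987 = 0.172997 bbl

0.1730 bbl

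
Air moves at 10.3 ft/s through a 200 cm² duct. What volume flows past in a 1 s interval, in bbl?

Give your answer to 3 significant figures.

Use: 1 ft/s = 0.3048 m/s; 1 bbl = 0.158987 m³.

0.395 bbl

10.3 ft/s × 0.3048 → 3.13944 m/s
200 cm² × 0.0001 → 0.02 m²
V = v × A × t = 3.13944 m/s × 0.02 m² × 1 s = 0.0627888 m³
0.0627888 m³ ÷ (0.158987 m³/bbl) = 0.39493 bbl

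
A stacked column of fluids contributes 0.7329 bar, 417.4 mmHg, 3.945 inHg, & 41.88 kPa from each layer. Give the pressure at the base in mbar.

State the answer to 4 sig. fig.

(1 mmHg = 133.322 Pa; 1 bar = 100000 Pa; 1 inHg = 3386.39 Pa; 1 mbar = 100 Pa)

0.7329 bar × 100000 = 73290 Pa
417.4 mmHg × 133.322 = 55648.6 Pa
3.945 inHg × 3386.39 = 13359.3 Pa
41.88 kPa × 1000 = 41880 Pa
Combined: 73290 + 55648.6 + 13359.3 + 41880 = 184178 Pa
In mbar: 184178 / 100 = 1841.78 mbar

1842 mbar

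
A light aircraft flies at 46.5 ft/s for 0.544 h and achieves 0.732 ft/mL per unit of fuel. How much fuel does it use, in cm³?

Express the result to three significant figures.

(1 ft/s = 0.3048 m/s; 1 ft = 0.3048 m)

1.24×10⁵ cm³

46.5 ft/s → 14.1732 m/s
0.544 h → 1958.4 s
d = v × t = 14.1732 × 1958.4 = 27756.8 m
0.732 ft/mL → 223114 m/m³
V = d / (distance per unit fuel) = 27756.8 / 223114 = 0.124406 m³
In cm³: 0.124406 / 10⁻⁶ = 124406 cm³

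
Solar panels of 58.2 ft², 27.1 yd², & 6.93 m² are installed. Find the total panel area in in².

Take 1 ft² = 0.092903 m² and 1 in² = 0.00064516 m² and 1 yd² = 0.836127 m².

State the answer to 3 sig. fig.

58.2 ft² × 0.092903 → 5.40695 m²
27.1 yd² × 0.836127 → 22.659 m²
6.93 m² (already m²)
Total: 5.40695 + 22.659 + 6.93 = 34.996 m²
In in²: 34.996 / 0.00064516 = 54243.9 in²

5.42×10⁴ in²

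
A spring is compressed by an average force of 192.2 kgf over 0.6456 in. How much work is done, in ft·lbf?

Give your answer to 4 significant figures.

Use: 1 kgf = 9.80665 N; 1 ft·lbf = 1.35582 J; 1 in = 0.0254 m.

192.2 kgf × 9.80665 = 1884.84 N
0.6456 in × 0.0254 = 0.0163982 m
W = F × d = 1884.84 N × 0.0163982 m = 30.908 J
30.908 J ÷ (1.35582 J/ft·lbf) = 22.7965 ft·lbf

22.80 ft·lbf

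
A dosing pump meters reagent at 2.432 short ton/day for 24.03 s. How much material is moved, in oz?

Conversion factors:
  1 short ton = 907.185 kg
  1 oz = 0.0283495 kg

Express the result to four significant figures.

2.432 short ton/day → 0.0255356 kg/s
m = ṁ × t = 0.0255356 × 24.03 = 0.61362 kg
In oz: 0.61362 / 0.0283495 = 21.6448 oz

21.64 oz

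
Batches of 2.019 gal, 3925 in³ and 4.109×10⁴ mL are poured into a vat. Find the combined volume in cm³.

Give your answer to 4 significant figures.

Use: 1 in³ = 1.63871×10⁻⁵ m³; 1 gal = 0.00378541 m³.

2.019 gal × 0.00378541 → 0.00764274 m³
3925 in³ × 1.63871×10⁻⁵ → 0.0643194 m³
4.109×10⁴ mL × 10⁻⁶ → 0.04109 m³
Total: 0.00764274 + 0.0643194 + 0.04109 = 0.113052 m³
In cm³: 0.113052 / 10⁻⁶ = 113052 cm³

1.131×10⁵ cm³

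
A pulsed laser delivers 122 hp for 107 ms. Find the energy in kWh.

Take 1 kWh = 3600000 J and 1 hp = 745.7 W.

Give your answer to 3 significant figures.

122 hp × 745.7 = 90975.4 W
107 ms × 0.001 = 0.107 s
E = P × t = 90975.4 W × 0.107 s = 9734.37 J
9734.37 J ÷ (3600000 J/kWh) = 0.00270399 kWh

0.00270 kWh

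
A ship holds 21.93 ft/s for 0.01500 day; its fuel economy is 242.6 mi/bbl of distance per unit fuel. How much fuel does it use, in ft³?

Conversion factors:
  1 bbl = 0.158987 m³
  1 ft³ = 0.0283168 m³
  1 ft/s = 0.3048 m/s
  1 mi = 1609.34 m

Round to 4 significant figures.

0.1246 ft³

21.93 ft/s → 6.68426 m/s
0.01500 day → 1296 s
d = v × t = 6.68426 × 1296 = 8662.8 m
242.6 mi/bbl → 2.45571×10⁶ m/m³
V = d / (distance per unit fuel) = 8662.8 / 2.45571×10⁶ = 0.00352762 m³
In ft³: 0.00352762 / 0.0283168 = 0.124577 ft³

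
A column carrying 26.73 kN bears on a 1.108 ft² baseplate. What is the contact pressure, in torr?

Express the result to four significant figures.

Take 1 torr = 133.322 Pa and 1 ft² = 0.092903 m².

26.73 kN × 1000 = 26730 N
1.108 ft² × 0.092903 = 0.102937 m²
P = F / A = 26730 N / 0.102937 m² = 259673 Pa
259673 Pa ÷ (133.322 Pa/torr) = 1947.71 torr

1948 torr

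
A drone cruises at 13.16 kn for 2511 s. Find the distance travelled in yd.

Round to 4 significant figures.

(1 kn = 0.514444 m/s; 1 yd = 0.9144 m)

13.16 kn × 0.514444 → 6.77008 m/s
d = v × t = 6.77008 m/s × 2511 s = 16999.7 m
16999.7 m ÷ (0.9144 m/yd) = 18591.1 yd

1.859×10⁴ yd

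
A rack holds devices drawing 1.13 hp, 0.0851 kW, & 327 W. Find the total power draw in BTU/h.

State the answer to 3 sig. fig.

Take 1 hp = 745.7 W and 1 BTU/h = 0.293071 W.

1.13 hp × 745.7 = 842.641 W
0.0851 kW × 1000 = 85.1 W
327 W (already W)
Sum: 842.641 + 85.1 + 327 = 1254.74 W
In BTU/h: 1254.74 / 0.293071 = 4281.35 BTU/h

4280 BTU/h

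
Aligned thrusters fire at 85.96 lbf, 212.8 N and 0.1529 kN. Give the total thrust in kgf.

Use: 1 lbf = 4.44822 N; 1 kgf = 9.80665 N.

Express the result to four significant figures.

85.96 lbf × 4.44822 = 382.369 N
212.8 N (already N)
0.1529 kN × 1000 = 152.9 N
Sum: 382.369 + 212.8 + 152.9 = 748.069 N
In kgf: 748.069 / 9.80665 = 76.2818 kgf

76.28 kgf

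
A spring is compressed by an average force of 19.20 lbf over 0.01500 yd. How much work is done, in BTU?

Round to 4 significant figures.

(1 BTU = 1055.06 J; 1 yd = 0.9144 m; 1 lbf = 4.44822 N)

0.001110 BTU

19.20 lbf × 4.44822 = 85.4058 N
0.01500 yd × 0.9144 = 0.013716 m
W = F × d = 85.4058 N × 0.013716 m = 1.17143 J
1.17143 J ÷ (1055.06 J/BTU) = 0.0011103 BTU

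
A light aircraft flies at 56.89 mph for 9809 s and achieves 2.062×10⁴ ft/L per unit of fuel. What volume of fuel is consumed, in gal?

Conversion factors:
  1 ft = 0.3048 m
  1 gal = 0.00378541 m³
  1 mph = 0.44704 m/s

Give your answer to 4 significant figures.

56.89 mph → 25.4321 m/s
d = v × t = 25.4321 × 9809 = 249463 m
2.062×10⁴ ft/L → 6.28498×10⁶ m/m³
V = d / (distance per unit fuel) = 249463 / 6.28498×10⁶ = 0.0396919 m³
In gal: 0.0396919 / 0.00378541 = 10.4855 gal

10.49 gal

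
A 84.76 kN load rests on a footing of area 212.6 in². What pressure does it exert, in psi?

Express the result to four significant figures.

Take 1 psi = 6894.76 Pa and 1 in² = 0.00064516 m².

84.76 kN × 1000 = 84760 N
212.6 in² × 0.00064516 = 0.137161 m²
P = F / A = 84760 N / 0.137161 m² = 617960 Pa
617960 Pa ÷ (6894.76 Pa/psi) = 89.6275 psi

89.63 psi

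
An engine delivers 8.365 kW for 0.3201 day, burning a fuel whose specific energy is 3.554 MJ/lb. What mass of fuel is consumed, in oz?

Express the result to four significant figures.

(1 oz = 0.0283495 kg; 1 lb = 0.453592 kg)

8.365 kW → 8365 W
0.3201 day → 27656.6 s
E = P × t = 8365 × 27656.6 = 2.31347×10⁸ J
3.554 MJ/lb → 7.83524×10⁶ J/kg
m = E / e_s = 2.31347×10⁸ / 7.83524×10⁶ = 29.5265 kg
In oz: 29.5265 / 0.0283495 = 1041.52 oz

1042 oz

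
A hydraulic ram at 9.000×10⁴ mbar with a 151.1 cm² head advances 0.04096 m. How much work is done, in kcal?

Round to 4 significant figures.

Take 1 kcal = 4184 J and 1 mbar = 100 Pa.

1.331 kcal

9.000×10⁴ mbar → 9×10⁶ Pa
151.1 cm² → 0.01511 m²
F = P × A = 9×10⁶ × 0.01511 = 135990 N
W = F × d = 135990 × 0.04096 = 5570.15 J
In kcal: 5570.15 / 4184 = 1.3313 kcal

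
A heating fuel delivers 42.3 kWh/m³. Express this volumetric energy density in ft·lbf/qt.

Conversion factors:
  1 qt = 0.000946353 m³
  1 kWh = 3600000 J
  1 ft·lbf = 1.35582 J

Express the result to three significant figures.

1.06×10⁵ ft·lbf/qt

42.3 kWh/m³ × 3600000 J/kWh = 1.5228×10⁸ J/m³
1.5228×10⁸ J/m³ ÷ 1.35582 J/ft·lbf × 0.000946353 m³/qt = 106290 ft·lbf/qt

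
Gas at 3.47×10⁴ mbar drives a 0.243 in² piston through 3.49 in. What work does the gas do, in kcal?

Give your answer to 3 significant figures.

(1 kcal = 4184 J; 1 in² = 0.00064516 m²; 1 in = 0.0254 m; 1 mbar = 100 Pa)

3.47×10⁴ mbar → 3.47×10⁶ Pa
0.243 in² → 1.56774×10⁻⁴ m²
F = P × A = 3.47×10⁶ × 1.56774×10⁻⁴ = 544.006 N
3.49 in → 0.088646 m
W = F × d = 544.006 × 0.088646 = 48.224 J
In kcal: 48.224 / 4184 = 0.0115258 kcal

0.0115 kcal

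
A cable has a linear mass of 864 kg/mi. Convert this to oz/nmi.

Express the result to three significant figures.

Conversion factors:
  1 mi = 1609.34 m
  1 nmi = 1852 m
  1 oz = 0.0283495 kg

3.51×10⁴ oz/nmi

864 kg/mi ÷ 1609.34 m/mi = 0.536866 kg/m
0.536866 kg/m ÷ 0.0283495 kg/oz × 1852 m/nmi = 35072.1 oz/nmi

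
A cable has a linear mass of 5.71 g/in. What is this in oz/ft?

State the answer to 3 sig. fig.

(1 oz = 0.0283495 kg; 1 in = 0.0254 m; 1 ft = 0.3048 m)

5.71 g/in × 0.001 kg/g ÷ 0.0254 m/in = 0.224803 kg/m
0.224803 kg/m ÷ 0.0283495 kg/oz × 0.3048 m/ft = 2.41697 oz/ft

2.42 oz/ft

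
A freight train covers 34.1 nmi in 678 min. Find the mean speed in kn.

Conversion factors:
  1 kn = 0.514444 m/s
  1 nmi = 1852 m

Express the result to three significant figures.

34.1 nmi × 1852 = 63153.2 m
678 min × 60 = 40680 s
v = d / t = 63153.2 m / 40680 s = 1.55244 m/s
1.55244 m/s ÷ (0.514444 m/s/kn) = 3.0177 kn

3.02 kn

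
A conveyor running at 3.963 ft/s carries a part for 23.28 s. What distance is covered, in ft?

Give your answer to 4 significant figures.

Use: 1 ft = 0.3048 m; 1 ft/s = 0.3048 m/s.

3.963 ft/s × 0.3048 → 1.20792 m/s
d = v × t = 1.20792 m/s × 23.28 s = 28.1204 m
28.1204 m ÷ (0.3048 m/ft) = 92.2585 ft

92.26 ft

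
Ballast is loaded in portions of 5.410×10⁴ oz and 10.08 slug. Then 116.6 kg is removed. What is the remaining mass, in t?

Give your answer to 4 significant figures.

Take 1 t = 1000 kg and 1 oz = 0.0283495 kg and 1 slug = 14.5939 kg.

5.410×10⁴ oz × 0.0283495 = 1533.71 kg
10.08 slug × 14.5939 = 147.107 kg
116.6 kg (already kg)
Result: 1533.71 + 147.107 − 116.6 = 1564.22 kg
In t: 1564.22 / 1000 = 1.56422 t

1.564 t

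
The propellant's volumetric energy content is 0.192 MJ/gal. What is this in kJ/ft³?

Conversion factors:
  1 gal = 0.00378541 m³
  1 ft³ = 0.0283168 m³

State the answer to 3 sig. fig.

0.192 MJ/gal × 1000000 J/MJ ÷ 0.00378541 m³/gal = 5.07211×10⁷ J/m³
5.07211×10⁷ J/m³ ÷ 1000 J/kJ × 0.0283168 m³/ft³ = 1436.26 kJ/ft³

1440 kJ/ft³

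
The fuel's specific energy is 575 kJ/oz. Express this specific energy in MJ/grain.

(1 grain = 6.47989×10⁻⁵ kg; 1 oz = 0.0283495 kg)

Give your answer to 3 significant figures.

575 kJ/oz × 1000 J/kJ ÷ 0.0283495 kg/oz = 2.02825×10⁷ J/kg
2.02825×10⁷ J/kg ÷ 1000000 J/MJ × 6.47989×10⁻⁵ kg/grain = 0.00131428 MJ/grain

0.00131 MJ/grain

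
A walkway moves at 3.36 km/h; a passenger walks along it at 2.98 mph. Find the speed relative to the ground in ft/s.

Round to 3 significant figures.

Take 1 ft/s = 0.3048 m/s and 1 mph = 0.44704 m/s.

7.43 ft/s

3.36 km/h × (1/3.6) → 0.933333 m/s
2.98 mph × 0.44704 → 1.33218 m/s
Sum: 0.933333 + 1.33218 = 2.26551 m/s
In ft/s: 2.26551 / 0.3048 = 7.43278 ft/s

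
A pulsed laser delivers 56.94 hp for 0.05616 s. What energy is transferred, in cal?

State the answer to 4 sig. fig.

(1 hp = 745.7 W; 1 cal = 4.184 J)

569.9 cal

56.94 hp × 745.7 = 42460.2 W
E = P × t = 42460.2 W × 0.05616 s = 2384.56 J
2384.56 J ÷ (4.184 J/cal) = 569.924 cal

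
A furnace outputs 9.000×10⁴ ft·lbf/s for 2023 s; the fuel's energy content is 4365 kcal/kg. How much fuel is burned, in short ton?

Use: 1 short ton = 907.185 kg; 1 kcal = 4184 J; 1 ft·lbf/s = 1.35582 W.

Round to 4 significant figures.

9.000×10⁴ ft·lbf/s → 122024 W
E = P × t = 122024 × 2023 = 2.46855×10⁸ J
4365 kcal/kg → 1.82632×10⁷ J/kg
m = E / e_s = 2.46855×10⁸ / 1.82632×10⁷ = 13.5165 kg
In short ton: 13.5165 / 907.185 = 0.0148994 short ton

0.01490 short ton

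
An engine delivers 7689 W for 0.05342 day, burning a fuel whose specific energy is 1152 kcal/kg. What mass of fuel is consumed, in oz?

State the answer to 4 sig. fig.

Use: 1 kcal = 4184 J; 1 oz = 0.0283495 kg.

259.7 oz

0.05342 day → 4615.49 s
E = P × t = 7689 × 4615.49 = 3.54885×10⁷ J
1152 kcal/kg → 4.81997×10⁶ J/kg
m = E / e_s = 3.54885×10⁷ / 4.81997×10⁶ = 7.36281 kg
In oz: 7.36281 / 0.0283495 = 259.716 oz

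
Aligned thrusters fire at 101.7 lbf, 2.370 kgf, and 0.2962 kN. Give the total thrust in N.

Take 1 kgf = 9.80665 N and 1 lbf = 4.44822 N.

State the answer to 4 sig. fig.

771.8 N

101.7 lbf × 4.44822 = 452.384 N
2.370 kgf × 9.80665 = 23.2418 N
0.2962 kN × 1000 = 296.2 N
Sum: 452.384 + 23.2418 + 296.2 = 771.826 N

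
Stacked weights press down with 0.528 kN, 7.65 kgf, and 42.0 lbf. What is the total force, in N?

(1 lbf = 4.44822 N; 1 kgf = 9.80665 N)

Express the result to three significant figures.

0.528 kN × 1000 → 528 N
7.65 kgf × 9.80665 → 75.0209 N
42.0 lbf × 4.44822 → 186.825 N
Total: 528 + 75.0209 + 186.825 = 789.846 N

790 N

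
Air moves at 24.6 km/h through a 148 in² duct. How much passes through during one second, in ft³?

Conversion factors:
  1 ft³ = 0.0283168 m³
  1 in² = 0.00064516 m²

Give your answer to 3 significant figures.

23.0 ft³

24.6 km/h × (1/3.6) → 6.83333 m/s
148 in² × 0.00064516 → 0.0954837 m²
V = v × A × t = 6.83333 m/s × 0.0954837 m² × 1 s = 0.652472 m³
0.652472 m³ ÷ (0.0283168 m³/ft³) = 23.0419 ft³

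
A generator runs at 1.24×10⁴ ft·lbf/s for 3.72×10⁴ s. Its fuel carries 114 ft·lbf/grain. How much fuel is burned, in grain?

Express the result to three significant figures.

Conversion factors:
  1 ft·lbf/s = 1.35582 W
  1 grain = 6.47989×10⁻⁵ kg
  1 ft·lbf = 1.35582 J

4.05×10⁶ grain

1.24×10⁴ ft·lbf/s → 16812.2 W
E = P × t = 16812.2 × 37200 = 6.25414×10⁸ J
114 ft·lbf/grain → 2.38528×10⁶ J/kg
m = E / e_s = 6.25414×10⁸ / 2.38528×10⁶ = 262.197 kg
In grain: 262.197 / 6.47989×10⁻⁵ = 4.04632×10⁶ grain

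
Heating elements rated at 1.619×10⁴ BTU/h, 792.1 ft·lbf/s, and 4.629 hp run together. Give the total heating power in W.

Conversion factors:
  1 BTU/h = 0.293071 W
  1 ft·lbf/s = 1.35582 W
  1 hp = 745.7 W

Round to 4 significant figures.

9271 W

1.619×10⁴ BTU/h × 0.293071 → 4744.82 W
792.1 ft·lbf/s × 1.35582 → 1073.95 W
4.629 hp × 745.7 → 3451.85 W
Sum: 4744.82 + 1073.95 + 3451.85 = 9270.62 W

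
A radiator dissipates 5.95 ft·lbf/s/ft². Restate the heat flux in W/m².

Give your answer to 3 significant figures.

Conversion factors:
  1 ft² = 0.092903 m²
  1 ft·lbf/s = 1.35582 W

5.95 ft·lbf/s/ft² × 1.35582 W/ft·lbf/s ÷ 0.092903 m²/ft² = 86.8339 W/m²
86.8339 W/m²  = 86.8339 W/m²

86.8 W/m²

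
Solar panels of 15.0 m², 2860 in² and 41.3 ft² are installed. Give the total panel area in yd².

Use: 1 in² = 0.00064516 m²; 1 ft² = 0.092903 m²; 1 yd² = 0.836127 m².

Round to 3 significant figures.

15.0 m² (already m²)
2860 in² × 0.00064516 → 1.84516 m²
41.3 ft² × 0.092903 → 3.83689 m²
Total: 15 + 1.84516 + 3.83689 = 20.682 m²
In yd²: 20.682 / 0.836127 = 24.7355 yd²

24.7 yd²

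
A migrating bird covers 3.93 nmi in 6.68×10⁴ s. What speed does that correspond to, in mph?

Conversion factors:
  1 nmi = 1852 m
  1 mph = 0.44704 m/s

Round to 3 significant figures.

3.93 nmi × 1852 = 7278.36 m
v = d / t = 7278.36 m / 66800 s = 0.108957 m/s
0.108957 m/s ÷ (0.44704 m/s/mph) = 0.24373 mph

0.244 mph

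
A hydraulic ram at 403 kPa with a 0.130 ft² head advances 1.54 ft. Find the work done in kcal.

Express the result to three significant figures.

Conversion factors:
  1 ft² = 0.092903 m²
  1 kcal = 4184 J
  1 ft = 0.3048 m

0.546 kcal

403 kPa → 403000 Pa
0.130 ft² → 0.0120774 m²
F = P × A = 403000 × 0.0120774 = 4867.19 N
1.54 ft → 0.469392 m
W = F × d = 4867.19 × 0.469392 = 2284.62 J
In kcal: 2284.62 / 4184 = 0.546037 kcal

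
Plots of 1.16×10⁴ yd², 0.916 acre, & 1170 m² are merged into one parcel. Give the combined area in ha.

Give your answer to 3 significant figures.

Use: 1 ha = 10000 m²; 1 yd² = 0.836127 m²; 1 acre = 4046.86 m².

1.16×10⁴ yd² × 0.836127 = 9699.07 m²
0.916 acre × 4046.86 = 3706.92 m²
1170 m² (already m²)
Total: 9699.07 + 3706.92 + 1170 = 14576 m²
In ha: 14576 / 10000 = 1.4576 ha

1.46 ha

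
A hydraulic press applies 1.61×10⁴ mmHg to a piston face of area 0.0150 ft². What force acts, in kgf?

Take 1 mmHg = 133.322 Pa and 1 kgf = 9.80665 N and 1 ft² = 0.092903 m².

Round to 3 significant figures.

305 kgf

1.61×10⁴ mmHg × 133.322 → 2.14648×10⁶ Pa
0.0150 ft² × 0.092903 → 0.00139354 m²
F = P × A = 2.14648×10⁶ Pa × 0.00139354 m² = 2991.21 N
2991.21 N ÷ (9.80665 N/kgf) = 305.019 kgf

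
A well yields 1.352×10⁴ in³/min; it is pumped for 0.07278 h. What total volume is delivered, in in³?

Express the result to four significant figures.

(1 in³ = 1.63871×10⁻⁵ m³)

5.904×10⁴ in³

1.352×10⁴ in³/min → 0.00369256 m³/s
0.07278 h → 262.008 s
V = Q × t = 0.00369256 × 262.008 = 0.96748 m³
In in³: 0.96748 / 1.63871×10⁻⁵ = 59039.1 in³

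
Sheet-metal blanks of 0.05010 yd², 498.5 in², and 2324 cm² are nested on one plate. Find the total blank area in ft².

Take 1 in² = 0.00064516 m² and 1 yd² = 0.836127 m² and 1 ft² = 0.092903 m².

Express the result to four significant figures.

6.414 ft²

0.05010 yd² × 0.836127 = 0.04189 m²
498.5 in² × 0.00064516 = 0.321612 m²
2324 cm² × 0.0001 = 0.2324 m²
Combined: 0.04189 + 0.321612 + 0.2324 = 0.595902 m²
In ft²: 0.595902 / 0.092903 = 6.41424 ft²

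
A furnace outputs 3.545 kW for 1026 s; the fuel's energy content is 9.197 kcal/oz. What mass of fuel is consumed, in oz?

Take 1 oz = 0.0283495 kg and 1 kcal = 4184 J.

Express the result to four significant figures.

3.545 kW → 3545 W
E = P × t = 3545 × 1026 = 3.63717×10⁶ J
9.197 kcal/oz → 1.35735×10⁶ J/kg
m = E / e_s = 3.63717×10⁶ / 1.35735×10⁶ = 2.67961 kg
In oz: 2.67961 / 0.0283495 = 94.5205 oz

94.52 oz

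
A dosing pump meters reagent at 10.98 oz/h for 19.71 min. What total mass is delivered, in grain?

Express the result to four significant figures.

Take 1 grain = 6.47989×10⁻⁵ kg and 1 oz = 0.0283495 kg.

10.98 oz/h → 8.6466×10⁻⁵ kg/s
19.71 min → 1182.6 s
m = ṁ × t = 8.6466×10⁻⁵ × 1182.6 = 0.102255 kg
In grain: 0.102255 / 6.47989×10⁻⁵ = 1578.04 grain

1578 grain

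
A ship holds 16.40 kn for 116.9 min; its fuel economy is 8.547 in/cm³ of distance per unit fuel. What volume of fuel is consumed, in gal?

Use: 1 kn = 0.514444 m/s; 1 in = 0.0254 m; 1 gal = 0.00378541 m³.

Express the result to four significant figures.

72.01 gal

16.40 kn → 8.43688 m/s
116.9 min → 7014 s
d = v × t = 8.43688 × 7014 = 59176.3 m
8.547 in/cm³ → 217094 m/m³
V = d / (distance per unit fuel) = 59176.3 / 217094 = 0.272584 m³
In gal: 0.272584 / 0.00378541 = 72.0091 gal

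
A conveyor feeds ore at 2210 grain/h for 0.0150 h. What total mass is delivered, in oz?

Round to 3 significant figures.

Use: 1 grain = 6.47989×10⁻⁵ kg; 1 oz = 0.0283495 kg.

0.0758 oz

2210 grain/h → 3.97793×10⁻⁵ kg/s
0.0150 h → 54 s
m = ṁ × t = 3.97793×10⁻⁵ × 54 = 0.00214808 kg
In oz: 0.00214808 / 0.0283495 = 0.0757714 oz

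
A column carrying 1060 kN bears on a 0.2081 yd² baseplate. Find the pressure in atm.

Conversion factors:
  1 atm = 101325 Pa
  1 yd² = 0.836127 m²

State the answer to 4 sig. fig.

60.12 atm

1060 kN × 1000 → 1.06×10⁶ N
0.2081 yd² × 0.836127 → 0.173998 m²
P = F / A = 1.06×10⁶ N / 0.173998 m² = 6.09202×10⁶ Pa
6.09202×10⁶ Pa ÷ (101325 Pa/atm) = 60.1236 atm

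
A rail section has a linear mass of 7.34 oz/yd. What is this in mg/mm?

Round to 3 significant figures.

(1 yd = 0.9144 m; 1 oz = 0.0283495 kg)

7.34 oz/yd × 0.0283495 kg/oz ÷ 0.9144 m/yd = 0.227565 kg/m
0.227565 kg/m ÷ 10⁻⁶ kg/mg × 0.001 m/mm = 227.565 mg/mm

228 mg/mm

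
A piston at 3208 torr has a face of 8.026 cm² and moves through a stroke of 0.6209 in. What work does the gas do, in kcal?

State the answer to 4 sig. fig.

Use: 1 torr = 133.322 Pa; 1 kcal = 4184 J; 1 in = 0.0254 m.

0.001294 kcal

3208 torr → 427697 Pa
8.026 cm² → 8.026×10⁻⁴ m²
F = P × A = 427697 × 8.026×10⁻⁴ = 343.27 N
0.6209 in → 0.0157709 m
W = F × d = 343.27 × 0.0157709 = 5.41368 J
In kcal: 5.41368 / 4184 = 0.0012939 kcal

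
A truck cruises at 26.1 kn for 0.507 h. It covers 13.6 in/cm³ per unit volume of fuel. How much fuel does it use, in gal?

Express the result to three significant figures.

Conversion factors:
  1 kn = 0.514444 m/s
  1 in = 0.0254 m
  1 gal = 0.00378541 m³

18.7 gal

26.1 kn → 13.427 m/s
0.507 h → 1825.2 s
d = v × t = 13.427 × 1825.2 = 24507 m
13.6 in/cm³ → 345440 m/m³
V = d / (distance per unit fuel) = 24507 / 345440 = 0.0709443 m³
In gal: 0.0709443 / 0.00378541 = 18.7415 gal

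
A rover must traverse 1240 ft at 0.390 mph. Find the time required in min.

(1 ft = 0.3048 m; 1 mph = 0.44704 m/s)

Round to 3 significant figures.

1240 ft × 0.3048 → 377.952 m
0.390 mph × 0.44704 → 0.174346 m/s
t = d / v = 377.952 m / 0.174346 m/s = 2167.83 s
2167.83 s ÷ (60 s/min) = 36.1305 min

36.1 min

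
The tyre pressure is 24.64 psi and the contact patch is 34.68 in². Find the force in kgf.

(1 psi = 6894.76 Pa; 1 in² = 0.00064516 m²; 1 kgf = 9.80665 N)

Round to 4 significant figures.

24.64 psi × 6894.76 = 169887 Pa
34.68 in² × 0.00064516 = 0.0223741 m²
F = P × A = 169887 Pa × 0.0223741 m² = 3801.07 N
3801.07 N ÷ (9.80665 N/kgf) = 387.601 kgf

387.6 kgf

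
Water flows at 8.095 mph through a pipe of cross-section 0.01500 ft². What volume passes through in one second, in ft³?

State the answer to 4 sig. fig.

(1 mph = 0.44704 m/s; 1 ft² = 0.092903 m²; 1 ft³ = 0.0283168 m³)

8.095 mph × 0.44704 → 3.61879 m/s
0.01500 ft² × 0.092903 → 0.00139354 m²
V = v × A × t = 3.61879 m/s × 0.00139354 m² × 1 s = 0.00504293 m³
0.00504293 m³ ÷ (0.0283168 m³/ft³) = 0.17809 ft³

0.1781 ft³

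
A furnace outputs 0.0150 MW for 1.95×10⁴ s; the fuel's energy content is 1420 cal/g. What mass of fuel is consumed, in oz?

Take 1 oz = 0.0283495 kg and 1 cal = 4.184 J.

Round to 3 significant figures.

1740 oz

0.0150 MW → 15000 W
E = P × t = 15000 × 19500 = 2.925×10⁸ J
1420 cal/g → 5.94128×10⁶ J/kg
m = E / e_s = 2.925×10⁸ / 5.94128×10⁶ = 49.2318 kg
In oz: 49.2318 / 0.0283495 = 1736.6 oz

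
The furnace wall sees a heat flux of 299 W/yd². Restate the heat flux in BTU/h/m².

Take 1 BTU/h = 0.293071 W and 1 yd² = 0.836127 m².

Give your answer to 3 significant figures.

299 W/yd² ÷ 0.836127 m²/yd² = 357.601 W/m²
357.601 W/m² ÷ 0.293071 W/BTU/h = 1220.19 BTU/h/m²

1220 BTU/h/m²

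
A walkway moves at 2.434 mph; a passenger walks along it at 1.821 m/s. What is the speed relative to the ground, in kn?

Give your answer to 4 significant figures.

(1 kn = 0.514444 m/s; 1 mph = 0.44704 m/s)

2.434 mph × 0.44704 = 1.0881 m/s
1.821 m/s (already m/s)
Sum: 1.0881 + 1.821 = 2.9091 m/s
In kn: 2.9091 / 0.514444 = 5.65484 kn

5.655 kn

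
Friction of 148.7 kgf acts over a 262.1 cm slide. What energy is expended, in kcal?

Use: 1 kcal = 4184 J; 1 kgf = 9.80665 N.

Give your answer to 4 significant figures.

148.7 kgf × 9.80665 → 1458.25 N
262.1 cm × 0.01 → 2.621 m
W = F × d = 1458.25 N × 2.621 m = 3822.07 J
3822.07 J ÷ (4184 J/kcal) = 0.913497 kcal

0.9135 kcal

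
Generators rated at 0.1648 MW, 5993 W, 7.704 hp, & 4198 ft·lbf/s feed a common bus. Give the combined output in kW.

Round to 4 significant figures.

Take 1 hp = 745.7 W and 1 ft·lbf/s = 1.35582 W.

0.1648 MW × 1000000 = 164800 W
5993 W (already W)
7.704 hp × 745.7 = 5744.87 W
4198 ft·lbf/s × 1.35582 = 5691.73 W
Total: 164800 + 5993 + 5744.87 + 5691.73 = 182230 W
In kW: 182230 / 1000 = 182.23 kW

182.2 kW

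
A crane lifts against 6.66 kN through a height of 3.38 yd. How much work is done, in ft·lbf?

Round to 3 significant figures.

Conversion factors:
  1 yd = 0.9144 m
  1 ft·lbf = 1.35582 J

6.66 kN × 1000 → 6660 N
3.38 yd × 0.9144 → 3.09067 m
W = F × d = 6660 N × 3.09067 m = 20583.9 J
20583.9 J ÷ (1.35582 J/ft·lbf) = 15181.9 ft·lbf

1.52×10⁴ ft·lbf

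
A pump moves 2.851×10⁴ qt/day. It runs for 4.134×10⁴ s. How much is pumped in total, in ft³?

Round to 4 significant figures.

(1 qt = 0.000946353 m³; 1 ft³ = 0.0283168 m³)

2.851×10⁴ qt/day → 3.12275×10⁻⁴ m³/s
V = Q × t = 3.12275×10⁻⁴ × 41340 = 12.9094 m³
In ft³: 12.9094 / 0.0283168 = 455.892 ft³

455.9 ft³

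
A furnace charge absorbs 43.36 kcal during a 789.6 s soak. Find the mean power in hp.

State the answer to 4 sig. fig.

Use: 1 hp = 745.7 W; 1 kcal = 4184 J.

0.3081 hp

43.36 kcal × 4184 → 181418 J
P = E / t = 181418 J / 789.6 s = 229.759 W
229.759 W ÷ (745.7 W/hp) = 0.308112 hp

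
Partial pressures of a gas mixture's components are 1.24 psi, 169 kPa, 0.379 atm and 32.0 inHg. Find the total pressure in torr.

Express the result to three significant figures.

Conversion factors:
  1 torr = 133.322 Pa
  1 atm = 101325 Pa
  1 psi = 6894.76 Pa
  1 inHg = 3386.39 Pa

1.24 psi × 6894.76 → 8549.5 Pa
169 kPa × 1000 → 169000 Pa
0.379 atm × 101325 → 38402.2 Pa
32.0 inHg × 3386.39 → 108364 Pa
Total: 8549.5 + 169000 + 38402.2 + 108364 = 324316 Pa
In torr: 324316 / 133.322 = 2432.58 torr

2430 torr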